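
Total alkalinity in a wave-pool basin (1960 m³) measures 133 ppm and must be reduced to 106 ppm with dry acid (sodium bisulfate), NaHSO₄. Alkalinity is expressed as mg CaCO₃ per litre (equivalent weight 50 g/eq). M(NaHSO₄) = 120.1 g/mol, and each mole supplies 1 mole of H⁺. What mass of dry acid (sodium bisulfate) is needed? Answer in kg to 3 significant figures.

127 kg

Volume: 1960 m³ = 1,960,000 L.
Alkalinity to neutralize: (133 − 106) = 27 mg/L as CaCO₃ × 1,960,000 L = 52,920 g as CaCO₃.
Equivalents of H⁺ required: 52,920 ÷ 50 g/eq = 1058 eq = 1058 mol NaHSO₄.
Mass of NaHSO₄: 1058 × 120.1 = 127,100 g.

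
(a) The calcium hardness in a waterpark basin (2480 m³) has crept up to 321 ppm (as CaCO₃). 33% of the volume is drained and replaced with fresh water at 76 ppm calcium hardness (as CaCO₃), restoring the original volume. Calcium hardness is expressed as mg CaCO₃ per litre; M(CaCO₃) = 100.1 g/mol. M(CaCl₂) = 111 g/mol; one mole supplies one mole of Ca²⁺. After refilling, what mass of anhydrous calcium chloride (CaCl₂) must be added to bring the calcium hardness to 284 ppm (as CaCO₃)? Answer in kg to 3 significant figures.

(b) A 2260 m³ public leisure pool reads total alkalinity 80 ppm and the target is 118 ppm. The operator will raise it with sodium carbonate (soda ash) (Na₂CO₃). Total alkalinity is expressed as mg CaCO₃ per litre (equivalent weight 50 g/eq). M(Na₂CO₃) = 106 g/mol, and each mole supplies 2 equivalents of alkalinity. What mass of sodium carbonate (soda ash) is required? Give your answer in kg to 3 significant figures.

(a) 121 kg; (b) 91.0 kg

(a) Volume: 2480 m³ = 2,480,000 L.
(a) After draining 33% and refilling: 321 × 0.67 + 76 × 0.33 = 240.15 ppm.
(a) Deficit to target: 284 − 240.15 = 43.85 mg/L.
(a) As CaCO₃: 43.85 mg/L × 2,480,000 L = 108,700 g; ÷ 100.1 = 1086 mol Ca²⁺.
(a) Mass: 1086 × 111 = 120,600 g.

(b) Volume: 2260 m³ = 2,260,000 L.
(b) Alkalinity to add: (118 − 80) = 38 mg/L as CaCO₃ × 2,260,000 L = 85,880 g as CaCO₃.
(b) Equivalents: 85,880 g ÷ 50 g/eq = 1718 eq.
(b) Each mole of Na₂CO₃ supplies 2 eq, so 1718 / 2 = 858.8 mol.
(b) Mass: 858.8 mol × 106 g/mol = 91,030 g.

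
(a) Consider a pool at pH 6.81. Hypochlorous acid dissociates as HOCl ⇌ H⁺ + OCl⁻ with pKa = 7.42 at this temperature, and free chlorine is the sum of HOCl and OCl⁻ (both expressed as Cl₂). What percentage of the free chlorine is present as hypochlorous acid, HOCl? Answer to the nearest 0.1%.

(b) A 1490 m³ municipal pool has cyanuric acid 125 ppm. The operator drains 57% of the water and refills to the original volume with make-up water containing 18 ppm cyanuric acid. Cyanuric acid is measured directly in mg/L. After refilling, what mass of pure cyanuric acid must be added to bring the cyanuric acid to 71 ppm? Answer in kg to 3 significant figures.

(a) 80.3%; (b) 10.4 kg

(a) [OCl⁻]/[HOCl] = 10^(pH − pKa) = 10^(6.81 − 7.42) = 10^-0.61 = 0.2455.
(a) Fraction as HOCl = 1 / (1 + 0.2455) = 0.8029.

(b) Volume: 1490 m³ = 1,490,000 L.
(b) After draining 57% and refilling: 125 × 0.43 + 18 × 0.57 = 64.01 ppm.
(b) Deficit to target: 71 − 64.01 = 6.99 mg/L.
(b) Mass: 6.99 mg/L × 1,490,000 L = 10,420 g cyanuric acid.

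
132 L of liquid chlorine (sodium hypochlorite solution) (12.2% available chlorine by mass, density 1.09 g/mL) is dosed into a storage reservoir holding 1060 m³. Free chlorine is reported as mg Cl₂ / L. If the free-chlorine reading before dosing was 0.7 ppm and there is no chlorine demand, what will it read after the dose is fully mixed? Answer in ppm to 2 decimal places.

Volume: 1060 m³ = 1,060,000 L.
Mass of solution: 132 L × 1000 mL/L × 1.09 g/mL = 143,900 g.
Available chlorine delivered: 143,900 g × 0.122 = 17,550 g as Cl₂.
Concentration rise: 17,550 g / 1,060,000 L = 16.56 mg/L = 16.56 ppm.
Final FC: 0.7 + 16.56 = 17.26 ppm.

17.26 ppm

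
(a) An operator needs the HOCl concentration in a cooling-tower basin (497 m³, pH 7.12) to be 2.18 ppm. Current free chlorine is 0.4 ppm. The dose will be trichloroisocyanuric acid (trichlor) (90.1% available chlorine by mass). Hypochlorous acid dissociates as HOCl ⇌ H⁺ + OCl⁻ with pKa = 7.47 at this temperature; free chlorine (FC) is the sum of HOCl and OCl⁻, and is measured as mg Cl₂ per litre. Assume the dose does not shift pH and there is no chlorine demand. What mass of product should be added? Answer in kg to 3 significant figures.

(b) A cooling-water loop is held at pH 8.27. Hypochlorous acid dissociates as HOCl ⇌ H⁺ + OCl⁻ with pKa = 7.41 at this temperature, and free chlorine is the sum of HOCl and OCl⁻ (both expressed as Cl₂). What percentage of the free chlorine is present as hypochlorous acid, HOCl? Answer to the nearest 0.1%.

(a) Volume: 497 m³ = 497,000 L.
(a) [OCl⁻]/[HOCl] = 10^(pH − pKa) = 10^(7.12 − 7.47) = 0.4467; fraction as HOCl = 1/(1 + 0.4467) = 0.6912.
(a) Free chlorine required for 2.18 ppm HOCl: 2.18 / 0.6912 = 3.154 ppm.
(a) FC to add: 3.154 − 0.4 = 2.754 mg/L as Cl₂.
(a) Cl₂ equivalent: 2.754 mg/L × 497,000 L = 1369 g.
(a) Product at 90.1% available Cl: 1369 / 0.901 = 1519 g.

(b) [OCl⁻]/[HOCl] = 10^(pH − pKa) = 10^(8.27 − 7.41) = 10^0.86 = 7.244.
(b) Fraction as HOCl = 1 / (1 + 7.244) = 0.1213.

(a) 1.52 kg; (b) 12.1%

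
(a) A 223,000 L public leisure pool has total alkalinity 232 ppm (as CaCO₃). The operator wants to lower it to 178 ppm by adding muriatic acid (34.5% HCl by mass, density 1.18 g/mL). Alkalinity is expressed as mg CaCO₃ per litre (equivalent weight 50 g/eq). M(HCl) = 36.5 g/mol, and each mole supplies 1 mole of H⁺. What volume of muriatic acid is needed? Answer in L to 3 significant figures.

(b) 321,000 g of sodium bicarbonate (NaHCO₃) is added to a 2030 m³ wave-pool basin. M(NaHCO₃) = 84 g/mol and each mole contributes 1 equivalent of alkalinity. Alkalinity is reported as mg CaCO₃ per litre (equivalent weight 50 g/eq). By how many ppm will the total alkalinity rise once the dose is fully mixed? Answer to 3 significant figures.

(a) 21.6 L; (b) 94.1 ppm

(a) Alkalinity to neutralize: (232 − 178) = 54 mg/L as CaCO₃ × 223,000 L = 12,040 g as CaCO₃.
(a) Equivalents of H⁺ required: 12,040 ÷ 50 g/eq = 240.8 eq = 240.8 mol HCl.
(a) Mass of HCl: 240.8 × 36.5 = 8791 g.
(a) Mass of 34.5% solution: 8791 / 0.345 = 25,480 g.
(a) Volume: 25,480 g ÷ 1.18 g/mL = 21,590 mL.

(b) Volume: 2030 m³ = 2,030,000 L.
(b) Moles of NaHCO₃: 321,000 g ÷ 84 g/mol = 3821 mol → 3821 eq of alkalinity.
(b) As CaCO₃: 3821 eq × 50 g/eq = 191,100 g.
(b) Rise: 191,100 g / 2,030,000 L × 1000 = 94.12 mg/L.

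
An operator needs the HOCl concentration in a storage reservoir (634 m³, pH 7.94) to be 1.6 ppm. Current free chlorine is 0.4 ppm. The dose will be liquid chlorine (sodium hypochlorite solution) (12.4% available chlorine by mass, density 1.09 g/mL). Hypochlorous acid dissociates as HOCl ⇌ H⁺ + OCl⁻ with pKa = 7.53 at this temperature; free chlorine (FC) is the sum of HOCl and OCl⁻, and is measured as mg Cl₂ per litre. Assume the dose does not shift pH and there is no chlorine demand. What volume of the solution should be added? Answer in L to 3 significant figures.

Volume: 634 m³ = 634,000 L.
[OCl⁻]/[HOCl] = 10^(pH − pKa) = 10^(7.94 − 7.53) = 2.57; fraction as HOCl = 1/(1 + 2.57) = 0.2801.
Free chlorine required for 1.6 ppm HOCl: 1.6 / 0.2801 = 5.713 ppm.
FC to add: 5.713 − 0.4 = 5.313 mg/L as Cl₂.
Cl₂ equivalent: 5.313 mg/L × 634,000 L = 3368 g.
Product at 12.4% available Cl: 3368 / 0.124 = 27,160 g.
Volume: 27,160 g ÷ 1.09 g/mL = 24,920 mL.

24.9 L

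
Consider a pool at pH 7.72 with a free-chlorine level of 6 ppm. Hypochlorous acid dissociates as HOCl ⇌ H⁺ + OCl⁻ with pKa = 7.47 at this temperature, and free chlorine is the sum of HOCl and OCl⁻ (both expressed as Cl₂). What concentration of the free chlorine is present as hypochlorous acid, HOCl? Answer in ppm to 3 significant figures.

2.16 ppm

[OCl⁻]/[HOCl] = 10^(pH − pKa) = 10^(7.72 − 7.47) = 10^0.25 = 1.778.
Fraction as HOCl = 1 / (1 + 1.778) = 0.3599.
HOCl = 0.3599 × 6 ppm = 2.16 ppm.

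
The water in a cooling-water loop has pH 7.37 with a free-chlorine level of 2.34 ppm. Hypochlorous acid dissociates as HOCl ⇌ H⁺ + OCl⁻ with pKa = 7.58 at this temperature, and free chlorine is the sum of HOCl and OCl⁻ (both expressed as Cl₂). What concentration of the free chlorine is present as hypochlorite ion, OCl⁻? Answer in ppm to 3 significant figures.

[OCl⁻]/[HOCl] = 10^(pH − pKa) = 10^(7.37 − 7.58) = 10^-0.21 = 0.6166.
Fraction as HOCl = 1 / (1 + 0.6166) = 0.6186.
OCl⁻ = (1 − 0.6186) × 2.34 ppm = 0.8925 ppm.

0.893 ppm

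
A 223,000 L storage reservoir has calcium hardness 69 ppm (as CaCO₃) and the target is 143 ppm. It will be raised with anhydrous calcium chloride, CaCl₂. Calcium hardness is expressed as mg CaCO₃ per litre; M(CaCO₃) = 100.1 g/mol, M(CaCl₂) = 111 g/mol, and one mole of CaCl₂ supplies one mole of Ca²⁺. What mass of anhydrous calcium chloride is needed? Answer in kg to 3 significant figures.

Hardness to add: (143 − 69) = 74 mg/L as CaCO₃ × 223,000 L = 16,500 g as CaCO₃.
Moles of Ca²⁺ (1 mol Ca²⁺ ≡ 1 mol CaCO₃): 16,500 / 100.1 g/mol = 164.9 mol.
Mass of CaCl₂: 164.9 × 111 = 18,300 g.

18.3 kg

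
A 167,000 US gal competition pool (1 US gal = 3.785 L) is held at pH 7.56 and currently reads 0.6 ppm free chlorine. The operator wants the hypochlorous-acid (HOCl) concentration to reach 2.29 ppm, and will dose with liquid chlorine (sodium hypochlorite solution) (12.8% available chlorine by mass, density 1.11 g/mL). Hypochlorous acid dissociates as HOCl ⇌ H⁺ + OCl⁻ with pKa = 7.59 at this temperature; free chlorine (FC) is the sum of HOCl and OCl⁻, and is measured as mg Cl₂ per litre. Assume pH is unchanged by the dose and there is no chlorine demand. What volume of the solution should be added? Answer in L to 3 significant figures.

Volume: 167,000 US gal × 3.785 L/gal = 632,095 L.
[OCl⁻]/[HOCl] = 10^(pH − pKa) = 10^(7.56 − 7.59) = 0.9333; fraction as HOCl = 1/(1 + 0.9333) = 0.5173.
Free chlorine required for 2.29 ppm HOCl: 2.29 / 0.5173 = 4.427 ppm.
FC to add: 4.427 − 0.6 = 3.827 mg/L as Cl₂.
Cl₂ equivalent: 3.827 mg/L × 632,095 L = 2419 g.
Product at 12.8% available Cl: 2419 / 0.128 = 18,900 g.
Volume: 18,900 g ÷ 1.11 g/mL = 17,030 mL.

17.0 L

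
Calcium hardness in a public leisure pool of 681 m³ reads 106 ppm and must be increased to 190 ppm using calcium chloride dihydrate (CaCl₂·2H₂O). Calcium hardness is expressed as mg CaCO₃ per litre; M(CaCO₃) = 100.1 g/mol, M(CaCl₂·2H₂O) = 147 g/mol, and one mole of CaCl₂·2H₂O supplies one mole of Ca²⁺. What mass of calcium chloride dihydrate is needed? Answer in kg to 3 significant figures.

84.0 kg

Volume: 681 m³ = 681,000 L.
Hardness to add: (190 − 106) = 84 mg/L as CaCO₃ × 681,000 L = 57,200 g as CaCO₃.
Moles of Ca²⁺ (1 mol Ca²⁺ ≡ 1 mol CaCO₃): 57,200 / 100.1 g/mol = 571.5 mol.
Mass of CaCl₂·2H₂O: 571.5 × 147 = 84,010 g.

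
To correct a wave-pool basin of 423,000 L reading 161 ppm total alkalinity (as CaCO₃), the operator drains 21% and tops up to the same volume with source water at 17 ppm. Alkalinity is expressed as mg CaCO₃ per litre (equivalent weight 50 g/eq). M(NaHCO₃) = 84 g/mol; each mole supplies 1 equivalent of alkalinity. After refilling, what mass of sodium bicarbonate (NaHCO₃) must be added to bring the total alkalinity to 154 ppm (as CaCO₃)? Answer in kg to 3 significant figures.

16.5 kg

After draining 21% and refilling: 161 × 0.79 + 17 × 0.21 = 130.76 ppm.
Deficit to target: 154 − 130.76 = 23.24 mg/L.
As CaCO₃: 23.24 mg/L × 423,000 L = 9831 g; ÷ 50 g/eq ÷ 1 = 196.6 mol NaHCO₃.
Mass: 196.6 × 84 = 16,520 g.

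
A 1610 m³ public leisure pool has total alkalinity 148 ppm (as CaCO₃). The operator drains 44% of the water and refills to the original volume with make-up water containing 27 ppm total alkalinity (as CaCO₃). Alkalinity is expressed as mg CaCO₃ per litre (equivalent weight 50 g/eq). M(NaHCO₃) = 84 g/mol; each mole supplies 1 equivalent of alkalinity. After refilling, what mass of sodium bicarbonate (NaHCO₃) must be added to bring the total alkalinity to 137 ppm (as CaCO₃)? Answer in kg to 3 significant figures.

114 kg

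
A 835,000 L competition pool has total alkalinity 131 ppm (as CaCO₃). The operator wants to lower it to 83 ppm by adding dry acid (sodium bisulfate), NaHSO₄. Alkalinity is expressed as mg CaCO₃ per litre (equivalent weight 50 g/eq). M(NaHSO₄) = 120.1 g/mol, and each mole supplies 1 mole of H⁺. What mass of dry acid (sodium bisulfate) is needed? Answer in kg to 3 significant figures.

Alkalinity to neutralize: (131 − 83) = 48 mg/L as CaCO₃ × 835,000 L = 40,080 g as CaCO₃.
Equivalents of H⁺ required: 40,080 ÷ 50 g/eq = 801.6 eq = 801.6 mol NaHSO₄.
Mass of NaHSO₄: 801.6 × 120.1 = 96,270 g.

96.3 kg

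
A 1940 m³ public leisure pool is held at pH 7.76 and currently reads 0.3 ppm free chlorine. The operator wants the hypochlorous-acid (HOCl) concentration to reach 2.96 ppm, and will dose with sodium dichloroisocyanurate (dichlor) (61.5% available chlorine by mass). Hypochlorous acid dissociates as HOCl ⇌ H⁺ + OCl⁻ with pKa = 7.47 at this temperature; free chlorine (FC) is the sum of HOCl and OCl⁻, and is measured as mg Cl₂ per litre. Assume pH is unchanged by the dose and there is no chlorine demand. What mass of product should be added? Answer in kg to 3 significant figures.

26.6 kg

Volume: 1940 m³ = 1,940,000 L.
[OCl⁻]/[HOCl] = 10^(pH − pKa) = 10^(7.76 − 7.47) = 1.95; fraction as HOCl = 1/(1 + 1.95) = 0.339.
Free chlorine required for 2.96 ppm HOCl: 2.96 / 0.339 = 8.732 ppm.
FC to add: 8.732 − 0.3 = 8.432 mg/L as Cl₂.
Cl₂ equivalent: 8.432 mg/L × 1,940,000 L = 16,360 g.
Product at 61.5% available Cl: 16,360 / 0.615 = 26,600 g.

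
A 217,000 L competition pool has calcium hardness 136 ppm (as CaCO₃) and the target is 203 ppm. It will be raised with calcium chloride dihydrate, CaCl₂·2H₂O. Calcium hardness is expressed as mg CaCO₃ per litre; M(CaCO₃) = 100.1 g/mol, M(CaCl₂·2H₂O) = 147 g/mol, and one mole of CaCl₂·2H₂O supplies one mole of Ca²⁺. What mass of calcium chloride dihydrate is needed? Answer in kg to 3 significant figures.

21.4 kg

Hardness to add: (203 − 136) = 67 mg/L as CaCO₃ × 217,000 L = 14,540 g as CaCO₃.
Moles of Ca²⁺ (1 mol Ca²⁺ ≡ 1 mol CaCO₃): 14,540 / 100.1 g/mol = 145.2 mol.
Mass of CaCl₂·2H₂O: 145.2 × 147 = 21,350 g.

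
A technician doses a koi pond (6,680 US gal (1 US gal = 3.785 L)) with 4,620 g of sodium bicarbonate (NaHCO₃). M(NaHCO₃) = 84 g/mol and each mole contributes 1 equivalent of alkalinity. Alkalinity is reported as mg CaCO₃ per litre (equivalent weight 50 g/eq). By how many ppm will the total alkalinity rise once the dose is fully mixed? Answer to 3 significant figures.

109 ppm

Volume: 6,680 US gal × 3.785 L/gal = 25,284 L.
Moles of NaHCO₃: 4,620 g ÷ 84 g/mol = 55 mol → 55 eq of alkalinity.
As CaCO₃: 55 eq × 50 g/eq = 2750 g.
Rise: 2750 g / 25,284 L × 1000 = 108.8 mg/L.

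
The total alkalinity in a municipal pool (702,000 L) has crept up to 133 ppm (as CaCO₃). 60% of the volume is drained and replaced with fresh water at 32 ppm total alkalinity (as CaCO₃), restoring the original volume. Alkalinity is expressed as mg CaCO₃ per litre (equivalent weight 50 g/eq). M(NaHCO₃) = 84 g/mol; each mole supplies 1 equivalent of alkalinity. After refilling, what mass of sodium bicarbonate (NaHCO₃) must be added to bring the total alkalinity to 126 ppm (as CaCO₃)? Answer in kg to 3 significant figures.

63.2 kg

After draining 60% and refilling: 133 × 0.40 + 32 × 0.60 = 72.4 ppm.
Deficit to target: 126 − 72.4 = 53.6 mg/L.
As CaCO₃: 53.6 mg/L × 702,000 L = 37,630 g; ÷ 50 g/eq ÷ 1 = 752.5 mol NaHCO₃.
Mass: 752.5 × 84 = 63,210 g.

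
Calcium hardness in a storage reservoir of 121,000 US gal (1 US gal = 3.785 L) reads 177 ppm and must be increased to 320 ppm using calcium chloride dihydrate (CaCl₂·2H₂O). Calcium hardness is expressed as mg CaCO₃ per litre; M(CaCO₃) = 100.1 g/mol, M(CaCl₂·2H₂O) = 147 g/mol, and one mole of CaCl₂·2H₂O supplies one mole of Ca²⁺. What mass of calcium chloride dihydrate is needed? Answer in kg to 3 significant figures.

Volume: 121,000 US gal × 3.785 L/gal = 457,985 L.
Hardness to add: (320 − 177) = 143 mg/L as CaCO₃ × 457,985 L = 65,490 g as CaCO₃.
Moles of Ca²⁺ (1 mol Ca²⁺ ≡ 1 mol CaCO₃): 65,490 / 100.1 g/mol = 654.3 mol.
Mass of CaCl₂·2H₂O: 654.3 × 147 = 96,180 g.

96.2 kg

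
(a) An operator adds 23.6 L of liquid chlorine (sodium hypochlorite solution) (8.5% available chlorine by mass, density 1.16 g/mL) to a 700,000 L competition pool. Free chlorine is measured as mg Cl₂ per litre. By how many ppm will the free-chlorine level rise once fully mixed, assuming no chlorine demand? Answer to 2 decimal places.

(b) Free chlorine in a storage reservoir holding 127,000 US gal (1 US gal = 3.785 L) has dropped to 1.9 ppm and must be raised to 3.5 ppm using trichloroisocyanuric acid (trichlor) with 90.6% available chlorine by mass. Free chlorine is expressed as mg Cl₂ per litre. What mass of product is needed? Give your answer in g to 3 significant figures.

(a) 3.32 ppm; (b) 849 g

(a) Mass of solution: 23.6 L × 1000 mL/L × 1.16 g/mL = 27,380 g.
(a) Available chlorine delivered: 27,380 g × 0.085 = 2327 g as Cl₂.
(a) Concentration rise: 2327 g / 700,000 L = 3.324 mg/L = 3.32 ppm.

(b) Volume: 127,000 US gal × 3.785 L/gal = 480,695 L.
(b) Chlorine deficit: 3.5 − 1.9 = 1.6 ppm = 1.6 mg/L as Cl₂.
(b) Cl₂ equivalent needed: 1.6 mg/L × 480,695 L = 769,100 mg = 769.1 g.
(b) Product at 90.6% available chlorine: 769.1 / 0.906 = 848.9 g.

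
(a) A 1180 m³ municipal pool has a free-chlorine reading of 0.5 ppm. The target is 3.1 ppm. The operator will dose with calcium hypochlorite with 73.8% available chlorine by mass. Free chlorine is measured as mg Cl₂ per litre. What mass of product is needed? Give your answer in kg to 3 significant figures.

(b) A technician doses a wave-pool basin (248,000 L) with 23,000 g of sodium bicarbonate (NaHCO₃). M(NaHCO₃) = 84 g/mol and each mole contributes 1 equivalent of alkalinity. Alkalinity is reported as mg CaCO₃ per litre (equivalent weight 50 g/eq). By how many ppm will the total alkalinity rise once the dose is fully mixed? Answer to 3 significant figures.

(a) Volume: 1180 m³ = 1,180,000 L.
(a) Chlorine deficit: 3.1 − 0.5 = 2.6 ppm = 2.6 mg/L as Cl₂.
(a) Cl₂ equivalent needed: 2.6 mg/L × 1,180,000 L = 3,068,000 mg = 3068 g.
(a) Product at 73.8% available chlorine: 3068 / 0.738 = 4157 g.

(b) Moles of NaHCO₃: 23,000 g ÷ 84 g/mol = 273.8 mol → 273.8 eq of alkalinity.
(b) As CaCO₃: 273.8 eq × 50 g/eq = 13,690 g.
(b) Rise: 13,690 g / 248,000 L × 1000 = 55.2 mg/L.

(a) 4.16 kg; (b) 55.2 ppm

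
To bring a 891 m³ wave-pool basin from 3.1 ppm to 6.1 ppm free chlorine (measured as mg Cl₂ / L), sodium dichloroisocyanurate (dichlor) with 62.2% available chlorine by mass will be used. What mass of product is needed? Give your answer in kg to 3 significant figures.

4.30 kg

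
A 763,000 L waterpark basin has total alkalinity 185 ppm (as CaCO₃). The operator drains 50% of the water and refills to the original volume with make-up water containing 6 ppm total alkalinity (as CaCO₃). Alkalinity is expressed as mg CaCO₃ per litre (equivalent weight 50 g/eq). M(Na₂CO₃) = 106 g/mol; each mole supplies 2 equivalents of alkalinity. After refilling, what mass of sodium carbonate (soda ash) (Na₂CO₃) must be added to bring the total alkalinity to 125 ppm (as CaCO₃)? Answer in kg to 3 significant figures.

After draining 50% and refilling: 185 × 0.50 + 6 × 0.50 = 95.5 ppm.
Deficit to target: 125 − 95.5 = 29.5 mg/L.
As CaCO₃: 29.5 mg/L × 763,000 L = 22,510 g; ÷ 50 g/eq ÷ 2 = 225.1 mol Na₂CO₃.
Mass: 225.1 × 106 = 23,860 g.

23.9 kg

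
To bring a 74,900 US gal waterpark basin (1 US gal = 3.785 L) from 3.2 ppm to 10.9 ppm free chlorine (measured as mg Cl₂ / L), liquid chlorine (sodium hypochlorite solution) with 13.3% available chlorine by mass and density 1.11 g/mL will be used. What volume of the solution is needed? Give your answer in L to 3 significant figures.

14.8 L

Volume: 74,900 US gal × 3.785 L/gal = 283,496 L.
Chlorine deficit: 10.9 − 3.2 = 7.7 ppm = 7.7 mg/L as Cl₂.
Cl₂ equivalent needed: 7.7 mg/L × 283,496 L = 2,183,000 mg = 2183 g.
Product at 13.3% available chlorine: 2183 / 0.133 = 16,410 g.
Volume at density 1.11 g/mL: 16,410 g ÷ 1.11 g/mL = 14,790 mL.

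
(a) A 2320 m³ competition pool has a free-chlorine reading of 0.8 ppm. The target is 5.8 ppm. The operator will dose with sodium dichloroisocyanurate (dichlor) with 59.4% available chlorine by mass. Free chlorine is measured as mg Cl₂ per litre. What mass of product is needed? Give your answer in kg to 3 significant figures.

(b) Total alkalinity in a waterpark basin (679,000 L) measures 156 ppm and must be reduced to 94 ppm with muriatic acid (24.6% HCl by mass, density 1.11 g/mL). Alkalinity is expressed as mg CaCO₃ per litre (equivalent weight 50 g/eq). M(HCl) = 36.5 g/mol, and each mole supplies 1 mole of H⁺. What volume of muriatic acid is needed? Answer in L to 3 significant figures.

(a) Volume: 2320 m³ = 2,320,000 L.
(a) Chlorine deficit: 5.8 − 0.8 = 5 ppm = 5 mg/L as Cl₂.
(a) Cl₂ equivalent needed: 5 mg/L × 2,320,000 L = 11,600,000 mg = 11,600 g.
(a) Product at 59.4% available chlorine: 11,600 / 0.594 = 19,530 g.

(b) Alkalinity to neutralize: (156 − 94) = 62 mg/L as CaCO₃ × 679,000 L = 42,100 g as CaCO₃.
(b) Equivalents of H⁺ required: 42,100 ÷ 50 g/eq = 842 eq = 842 mol HCl.
(b) Mass of HCl: 842 × 36.5 = 30,730 g.
(b) Mass of 24.6% solution: 30,730 / 0.246 = 124,900 g.
(b) Volume: 124,900 g ÷ 1.11 g/mL = 112,500 mL.

(a) 19.5 kg; (b) 113 L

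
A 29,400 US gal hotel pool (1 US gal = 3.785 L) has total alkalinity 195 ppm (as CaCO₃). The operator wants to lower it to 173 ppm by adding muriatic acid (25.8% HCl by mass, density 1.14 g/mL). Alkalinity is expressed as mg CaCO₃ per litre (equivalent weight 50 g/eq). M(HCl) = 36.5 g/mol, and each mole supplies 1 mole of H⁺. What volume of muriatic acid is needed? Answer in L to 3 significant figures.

Volume: 29,400 US gal × 3.785 L/gal = 111,279 L.
Alkalinity to neutralize: (195 − 173) = 22 mg/L as CaCO₃ × 111,279 L = 2448 g as CaCO₃.
Equivalents of H⁺ required: 2448 ÷ 50 g/eq = 48.96 eq = 48.96 mol HCl.
Mass of HCl: 48.96 × 36.5 = 1787 g.
Mass of 25.8% solution: 1787 / 0.258 = 6927 g.
Volume: 6927 g ÷ 1.14 g/mL = 6076 mL.

6.08 L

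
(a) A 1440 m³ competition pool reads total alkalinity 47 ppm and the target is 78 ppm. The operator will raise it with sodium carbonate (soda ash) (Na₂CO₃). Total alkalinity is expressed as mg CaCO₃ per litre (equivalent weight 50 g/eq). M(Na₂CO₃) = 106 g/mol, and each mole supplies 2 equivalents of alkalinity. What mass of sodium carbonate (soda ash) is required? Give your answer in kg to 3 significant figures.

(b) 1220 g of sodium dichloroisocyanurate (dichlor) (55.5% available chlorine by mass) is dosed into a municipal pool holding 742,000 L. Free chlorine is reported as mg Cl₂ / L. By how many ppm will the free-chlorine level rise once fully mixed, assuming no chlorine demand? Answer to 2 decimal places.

(a) Volume: 1440 m³ = 1,440,000 L.
(a) Alkalinity to add: (78 − 47) = 31 mg/L as CaCO₃ × 1,440,000 L = 44,640 g as CaCO₃.
(a) Equivalents: 44,640 g ÷ 50 g/eq = 892.8 eq.
(a) Each mole of Na₂CO₃ supplies 2 eq, so 892.8 / 2 = 446.4 mol.
(a) Mass: 446.4 mol × 106 g/mol = 47,320 g.

(b) Available chlorine delivered: 1220 g × 0.555 = 677.1 g as Cl₂.
(b) Concentration rise: 677.1 g / 742,000 L = 0.9125 mg/L = 0.91 ppm.

(a) 47.3 kg; (b) 0.91 ppm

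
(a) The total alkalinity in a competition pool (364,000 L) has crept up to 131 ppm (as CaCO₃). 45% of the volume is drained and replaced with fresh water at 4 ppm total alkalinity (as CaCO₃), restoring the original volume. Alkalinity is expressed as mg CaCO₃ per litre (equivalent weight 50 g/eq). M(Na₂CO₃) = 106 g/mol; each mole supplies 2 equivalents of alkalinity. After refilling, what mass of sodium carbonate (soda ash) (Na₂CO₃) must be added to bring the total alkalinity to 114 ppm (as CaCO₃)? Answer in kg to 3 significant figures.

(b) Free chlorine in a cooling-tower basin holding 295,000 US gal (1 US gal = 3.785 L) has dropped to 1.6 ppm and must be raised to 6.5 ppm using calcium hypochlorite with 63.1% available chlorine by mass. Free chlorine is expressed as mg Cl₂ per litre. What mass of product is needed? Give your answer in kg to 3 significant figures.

(a) 15.5 kg; (b) 8.67 kg

(a) After draining 45% and refilling: 131 × 0.55 + 4 × 0.45 = 73.85 ppm.
(a) Deficit to target: 114 − 73.85 = 40.15 mg/L.
(a) As CaCO₃: 40.15 mg/L × 364,000 L = 14,610 g; ÷ 50 g/eq ÷ 2 = 146.1 mol Na₂CO₃.
(a) Mass: 146.1 × 106 = 15,490 g.

(b) Volume: 295,000 US gal × 3.785 L/gal = 1,116,575 L.
(b) Chlorine deficit: 6.5 − 1.6 = 4.9 ppm = 4.9 mg/L as Cl₂.
(b) Cl₂ equivalent needed: 4.9 mg/L × 1,116,575 L = 5,471,000 mg = 5471 g.
(b) Product at 63.1% available chlorine: 5471 / 0.631 = 8671 g.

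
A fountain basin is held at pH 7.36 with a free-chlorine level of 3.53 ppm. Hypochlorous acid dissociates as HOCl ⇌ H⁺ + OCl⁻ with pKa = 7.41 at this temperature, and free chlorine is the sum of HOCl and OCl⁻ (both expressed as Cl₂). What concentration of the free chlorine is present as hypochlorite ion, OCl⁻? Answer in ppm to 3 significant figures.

1.66 ppm

[OCl⁻]/[HOCl] = 10^(pH − pKa) = 10^(7.36 − 7.41) = 10^-0.05 = 0.8913.
Fraction as HOCl = 1 / (1 + 0.8913) = 0.5288.
OCl⁻ = (1 − 0.5288) × 3.53 ppm = 1.664 ppm.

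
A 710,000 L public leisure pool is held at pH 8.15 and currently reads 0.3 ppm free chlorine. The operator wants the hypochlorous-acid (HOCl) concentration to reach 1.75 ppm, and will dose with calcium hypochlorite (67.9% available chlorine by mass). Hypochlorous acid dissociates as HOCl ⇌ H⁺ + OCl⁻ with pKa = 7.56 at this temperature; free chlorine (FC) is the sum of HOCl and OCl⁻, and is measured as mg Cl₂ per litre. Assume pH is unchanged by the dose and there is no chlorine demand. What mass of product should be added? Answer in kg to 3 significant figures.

[OCl⁻]/[HOCl] = 10^(pH − pKa) = 10^(8.15 − 7.56) = 3.89; fraction as HOCl = 1/(1 + 3.89) = 0.2045.
Free chlorine required for 1.75 ppm HOCl: 1.75 / 0.2045 = 8.558 ppm.
FC to add: 8.558 − 0.3 = 8.258 mg/L as Cl₂.
Cl₂ equivalent: 8.258 mg/L × 710,000 L = 5863 g.
Product at 67.9% available Cl: 5863 / 0.679 = 8635 g.

8.64 kg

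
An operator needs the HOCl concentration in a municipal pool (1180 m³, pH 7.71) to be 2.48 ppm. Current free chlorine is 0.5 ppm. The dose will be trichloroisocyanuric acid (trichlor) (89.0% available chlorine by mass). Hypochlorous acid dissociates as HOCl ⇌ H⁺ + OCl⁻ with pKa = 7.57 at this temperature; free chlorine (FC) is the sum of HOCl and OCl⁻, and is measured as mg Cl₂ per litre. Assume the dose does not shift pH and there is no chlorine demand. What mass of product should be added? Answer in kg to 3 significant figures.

7.16 kg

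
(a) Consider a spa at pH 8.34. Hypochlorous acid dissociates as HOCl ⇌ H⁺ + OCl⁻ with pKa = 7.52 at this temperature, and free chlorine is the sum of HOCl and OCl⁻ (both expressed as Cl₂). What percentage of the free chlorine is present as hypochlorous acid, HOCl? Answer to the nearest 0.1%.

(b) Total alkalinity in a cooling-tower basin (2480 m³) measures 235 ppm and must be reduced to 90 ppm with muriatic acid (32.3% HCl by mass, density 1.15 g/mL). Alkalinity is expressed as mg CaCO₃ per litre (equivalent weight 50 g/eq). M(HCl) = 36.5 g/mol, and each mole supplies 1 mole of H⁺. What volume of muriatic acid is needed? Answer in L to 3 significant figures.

(a) [OCl⁻]/[HOCl] = 10^(pH − pKa) = 10^(8.34 − 7.52) = 10^0.82 = 6.607.
(a) Fraction as HOCl = 1 / (1 + 6.607) = 0.1315.

(b) Volume: 2480 m³ = 2,480,000 L.
(b) Alkalinity to neutralize: (235 − 90) = 145 mg/L as CaCO₃ × 2,480,000 L = 359,600 g as CaCO₃.
(b) Equivalents of H⁺ required: 359,600 ÷ 50 g/eq = 7192 eq = 7192 mol HCl.
(b) Mass of HCl: 7192 × 36.5 = 262,500 g.
(b) Mass of 32.3% solution: 262,500 / 0.323 = 812,700 g.
(b) Volume: 812,700 g ÷ 1.15 g/mL = 706,700 mL.

(a) 13.1%; (b) 707 L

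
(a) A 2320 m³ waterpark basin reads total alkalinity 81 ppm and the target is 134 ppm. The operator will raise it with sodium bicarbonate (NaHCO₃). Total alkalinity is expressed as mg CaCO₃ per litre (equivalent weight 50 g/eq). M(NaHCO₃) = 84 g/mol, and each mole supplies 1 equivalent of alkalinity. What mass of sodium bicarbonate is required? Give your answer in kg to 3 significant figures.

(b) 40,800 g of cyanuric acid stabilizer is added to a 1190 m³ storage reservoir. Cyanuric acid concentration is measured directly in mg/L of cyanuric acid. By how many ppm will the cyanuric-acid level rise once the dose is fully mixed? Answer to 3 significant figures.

(a) 207 kg; (b) 34.3 ppm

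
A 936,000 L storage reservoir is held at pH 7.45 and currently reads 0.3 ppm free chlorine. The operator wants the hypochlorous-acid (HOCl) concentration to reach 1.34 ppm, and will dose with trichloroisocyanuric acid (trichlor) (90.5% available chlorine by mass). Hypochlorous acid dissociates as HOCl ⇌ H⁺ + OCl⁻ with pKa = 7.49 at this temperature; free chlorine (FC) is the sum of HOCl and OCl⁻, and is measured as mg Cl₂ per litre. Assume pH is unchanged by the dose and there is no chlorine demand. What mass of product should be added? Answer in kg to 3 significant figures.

2.34 kg

[OCl⁻]/[HOCl] = 10^(pH − pKa) = 10^(7.45 − 7.49) = 0.912; fraction as HOCl = 1/(1 + 0.912) = 0.523.
Free chlorine required for 1.34 ppm HOCl: 1.34 / 0.523 = 2.562 ppm.
FC to add: 2.562 − 0.3 = 2.262 mg/L as Cl₂.
Cl₂ equivalent: 2.262 mg/L × 936,000 L = 2117 g.
Product at 90.5% available Cl: 2117 / 0.905 = 2340 g.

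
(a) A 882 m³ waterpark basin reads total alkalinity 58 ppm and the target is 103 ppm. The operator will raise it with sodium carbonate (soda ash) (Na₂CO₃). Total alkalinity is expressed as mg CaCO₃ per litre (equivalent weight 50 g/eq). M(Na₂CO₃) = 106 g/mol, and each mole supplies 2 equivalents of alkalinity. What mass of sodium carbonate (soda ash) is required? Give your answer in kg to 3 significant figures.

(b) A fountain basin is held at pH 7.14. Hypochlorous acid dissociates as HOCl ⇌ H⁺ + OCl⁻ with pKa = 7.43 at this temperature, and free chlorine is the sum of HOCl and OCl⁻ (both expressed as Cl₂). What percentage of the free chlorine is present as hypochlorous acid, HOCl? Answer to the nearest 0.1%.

(a) 42.1 kg; (b) 66.1%

(a) Volume: 882 m³ = 882,000 L.
(a) Alkalinity to add: (103 − 58) = 45 mg/L as CaCO₃ × 882,000 L = 39,690 g as CaCO₃.
(a) Equivalents: 39,690 g ÷ 50 g/eq = 793.8 eq.
(a) Each mole of Na₂CO₃ supplies 2 eq, so 793.8 / 2 = 396.9 mol.
(a) Mass: 396.9 mol × 106 g/mol = 42,070 g.

(b) [OCl⁻]/[HOCl] = 10^(pH − pKa) = 10^(7.14 − 7.43) = 10^-0.29 = 0.5129.
(b) Fraction as HOCl = 1 / (1 + 0.5129) = 0.661.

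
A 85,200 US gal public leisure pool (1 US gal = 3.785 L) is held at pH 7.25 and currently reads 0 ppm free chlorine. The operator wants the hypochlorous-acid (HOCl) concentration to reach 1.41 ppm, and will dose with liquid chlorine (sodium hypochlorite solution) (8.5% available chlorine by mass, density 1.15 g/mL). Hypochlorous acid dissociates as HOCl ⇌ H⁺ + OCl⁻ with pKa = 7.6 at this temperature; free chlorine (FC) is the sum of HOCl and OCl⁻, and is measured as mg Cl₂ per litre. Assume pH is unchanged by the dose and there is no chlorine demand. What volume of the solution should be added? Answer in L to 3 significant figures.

6.73 L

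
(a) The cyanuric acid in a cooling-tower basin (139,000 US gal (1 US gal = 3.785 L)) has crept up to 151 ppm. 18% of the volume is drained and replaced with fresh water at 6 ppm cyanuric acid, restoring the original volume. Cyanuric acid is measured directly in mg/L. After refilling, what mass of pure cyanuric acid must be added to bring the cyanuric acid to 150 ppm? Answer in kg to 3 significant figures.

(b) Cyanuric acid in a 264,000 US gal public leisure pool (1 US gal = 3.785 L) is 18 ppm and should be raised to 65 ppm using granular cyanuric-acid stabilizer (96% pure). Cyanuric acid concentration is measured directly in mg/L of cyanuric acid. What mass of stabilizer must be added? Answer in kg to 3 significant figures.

(a) Volume: 139,000 US gal × 3.785 L/gal = 526,115 L.
(a) After draining 18% and refilling: 151 × 0.82 + 6 × 0.18 = 124.9 ppm.
(a) Deficit to target: 150 − 124.9 = 25.1 mg/L.
(a) Mass: 25.1 mg/L × 526,115 L = 13,210 g cyanuric acid.

(b) Volume: 264,000 US gal × 3.785 L/gal = 999,240 L.
(b) CYA to add: (65 − 18) = 47 mg/L × 999,240 L = 46,960 g cyanuric acid.
(b) At 96% purity: 46,960 / 0.96 = 48,920 g product.

(a) 13.2 kg; (b) 48.9 kg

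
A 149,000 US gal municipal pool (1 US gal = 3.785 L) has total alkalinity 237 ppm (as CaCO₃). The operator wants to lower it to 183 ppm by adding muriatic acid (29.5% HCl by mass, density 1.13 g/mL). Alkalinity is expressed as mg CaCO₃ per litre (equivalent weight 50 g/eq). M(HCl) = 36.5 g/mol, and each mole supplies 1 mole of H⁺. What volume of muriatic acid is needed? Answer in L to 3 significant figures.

Volume: 149,000 US gal × 3.785 L/gal = 563,965 L.
Alkalinity to neutralize: (237 − 183) = 54 mg/L as CaCO₃ × 563,965 L = 30,450 g as CaCO₃.
Equivalents of H⁺ required: 30,450 ÷ 50 g/eq = 609.1 eq = 609.1 mol HCl.
Mass of HCl: 609.1 × 36.5 = 22,230 g.
Mass of 29.5% solution: 22,230 / 0.295 = 75,360 g.
Volume: 75,360 g ÷ 1.13 g/mL = 66,690 mL.

66.7 L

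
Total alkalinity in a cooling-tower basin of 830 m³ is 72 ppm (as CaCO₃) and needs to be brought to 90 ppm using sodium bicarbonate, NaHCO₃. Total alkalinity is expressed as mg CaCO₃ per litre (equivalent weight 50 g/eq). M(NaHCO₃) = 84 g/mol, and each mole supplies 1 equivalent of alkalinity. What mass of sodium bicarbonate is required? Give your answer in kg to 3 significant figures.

Volume: 830 m³ = 830,000 L.
Alkalinity to add: (90 − 72) = 18 mg/L as CaCO₃ × 830,000 L = 14,940 g as CaCO₃.
Equivalents: 14,940 g ÷ 50 g/eq = 298.8 eq.
NaHCO₃ supplies 1 eq per mole → 298.8 mol.
Mass: 298.8 mol × 84 g/mol = 25,100 g.

25.1 kg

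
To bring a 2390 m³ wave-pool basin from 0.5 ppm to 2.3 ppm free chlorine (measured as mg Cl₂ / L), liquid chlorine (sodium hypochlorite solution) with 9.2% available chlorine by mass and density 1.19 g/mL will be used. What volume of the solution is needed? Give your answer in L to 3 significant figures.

Volume: 2390 m³ = 2,390,000 L.
Chlorine deficit: 2.3 − 0.5 = 1.8 ppm = 1.8 mg/L as Cl₂.
Cl₂ equivalent needed: 1.8 mg/L × 2,390,000 L = 4,302,000 mg = 4302 g.
Product at 9.2% available chlorine: 4302 / 0.092 = 46,760 g.
Volume at density 1.19 g/mL: 46,760 g ÷ 1.19 g/mL = 39,290 mL.

39.3 L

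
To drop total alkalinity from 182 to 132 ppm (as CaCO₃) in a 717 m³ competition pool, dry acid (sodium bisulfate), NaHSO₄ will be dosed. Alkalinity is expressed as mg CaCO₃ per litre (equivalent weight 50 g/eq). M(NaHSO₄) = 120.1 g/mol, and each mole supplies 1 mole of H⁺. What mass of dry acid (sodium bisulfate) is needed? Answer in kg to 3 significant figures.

86.1 kg

Volume: 717 m³ = 717,000 L.
Alkalinity to neutralize: (182 − 132) = 50 mg/L as CaCO₃ × 717,000 L = 35,850 g as CaCO₃.
Equivalents of H⁺ required: 35,850 ÷ 50 g/eq = 717 eq = 717 mol NaHSO₄.
Mass of NaHSO₄: 717 × 120.1 = 86,110 g.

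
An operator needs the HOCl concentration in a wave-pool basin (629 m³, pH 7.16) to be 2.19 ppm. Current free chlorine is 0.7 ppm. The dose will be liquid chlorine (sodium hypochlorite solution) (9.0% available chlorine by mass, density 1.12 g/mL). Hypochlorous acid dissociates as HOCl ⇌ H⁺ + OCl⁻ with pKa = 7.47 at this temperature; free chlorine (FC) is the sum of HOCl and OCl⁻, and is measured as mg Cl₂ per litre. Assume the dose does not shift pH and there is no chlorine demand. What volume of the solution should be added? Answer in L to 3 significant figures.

Volume: 629 m³ = 629,000 L.
[OCl⁻]/[HOCl] = 10^(pH − pKa) = 10^(7.16 − 7.47) = 0.4898; fraction as HOCl = 1/(1 + 0.4898) = 0.6712.
Free chlorine required for 2.19 ppm HOCl: 2.19 / 0.6712 = 3.263 ppm.
FC to add: 3.263 − 0.7 = 2.563 mg/L as Cl₂.
Cl₂ equivalent: 2.563 mg/L × 629,000 L = 1612 g.
Product at 9.0% available Cl: 1612 / 0.09 = 17,910 g.
Volume: 17,910 g ÷ 1.12 g/mL = 15,990 mL.

16.0 L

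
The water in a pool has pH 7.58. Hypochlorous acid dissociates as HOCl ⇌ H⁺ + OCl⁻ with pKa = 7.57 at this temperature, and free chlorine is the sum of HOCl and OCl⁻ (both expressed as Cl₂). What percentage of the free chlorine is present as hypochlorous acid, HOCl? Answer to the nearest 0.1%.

49.4%

[OCl⁻]/[HOCl] = 10^(pH − pKa) = 10^(7.58 − 7.57) = 10^0.01 = 1.023.
Fraction as HOCl = 1 / (1 + 1.023) = 0.4942.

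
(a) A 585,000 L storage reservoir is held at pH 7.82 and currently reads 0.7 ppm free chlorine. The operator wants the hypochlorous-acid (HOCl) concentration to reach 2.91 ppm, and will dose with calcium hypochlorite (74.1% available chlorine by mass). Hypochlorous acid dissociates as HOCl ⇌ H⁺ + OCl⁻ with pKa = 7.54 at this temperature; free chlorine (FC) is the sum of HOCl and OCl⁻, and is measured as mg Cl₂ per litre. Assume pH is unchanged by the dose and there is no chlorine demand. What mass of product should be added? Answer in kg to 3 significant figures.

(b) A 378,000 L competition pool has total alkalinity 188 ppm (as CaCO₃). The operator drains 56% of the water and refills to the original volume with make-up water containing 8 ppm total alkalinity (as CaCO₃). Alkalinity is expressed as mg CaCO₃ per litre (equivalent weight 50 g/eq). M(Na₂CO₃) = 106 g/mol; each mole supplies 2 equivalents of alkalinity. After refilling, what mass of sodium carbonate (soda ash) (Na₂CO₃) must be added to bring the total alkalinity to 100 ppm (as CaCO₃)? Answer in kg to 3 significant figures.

(a) 6.12 kg; (b) 5.13 kg

(a) [OCl⁻]/[HOCl] = 10^(pH − pKa) = 10^(7.82 − 7.54) = 1.905; fraction as HOCl = 1/(1 + 1.905) = 0.3442.
(a) Free chlorine required for 2.91 ppm HOCl: 2.91 / 0.3442 = 8.455 ppm.
(a) FC to add: 8.455 − 0.7 = 7.755 mg/L as Cl₂.
(a) Cl₂ equivalent: 7.755 mg/L × 585,000 L = 4537 g.
(a) Product at 74.1% available Cl: 4537 / 0.741 = 6122 g.

(b) After draining 56% and refilling: 188 × 0.44 + 8 × 0.56 = 87.2 ppm.
(b) Deficit to target: 100 − 87.2 = 12.8 mg/L.
(b) As CaCO₃: 12.8 mg/L × 378,000 L = 4838 g; ÷ 50 g/eq ÷ 2 = 48.38 mol Na₂CO₃.
(b) Mass: 48.38 × 106 = 5129 g.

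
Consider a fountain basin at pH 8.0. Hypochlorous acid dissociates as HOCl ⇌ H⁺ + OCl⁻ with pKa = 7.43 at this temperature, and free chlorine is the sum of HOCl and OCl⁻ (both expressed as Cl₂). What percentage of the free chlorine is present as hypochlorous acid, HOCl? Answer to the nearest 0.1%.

21.2%

[OCl⁻]/[HOCl] = 10^(pH − pKa) = 10^(8.0 − 7.43) = 10^0.57 = 3.715.
Fraction as HOCl = 1 / (1 + 3.715) = 0.2121.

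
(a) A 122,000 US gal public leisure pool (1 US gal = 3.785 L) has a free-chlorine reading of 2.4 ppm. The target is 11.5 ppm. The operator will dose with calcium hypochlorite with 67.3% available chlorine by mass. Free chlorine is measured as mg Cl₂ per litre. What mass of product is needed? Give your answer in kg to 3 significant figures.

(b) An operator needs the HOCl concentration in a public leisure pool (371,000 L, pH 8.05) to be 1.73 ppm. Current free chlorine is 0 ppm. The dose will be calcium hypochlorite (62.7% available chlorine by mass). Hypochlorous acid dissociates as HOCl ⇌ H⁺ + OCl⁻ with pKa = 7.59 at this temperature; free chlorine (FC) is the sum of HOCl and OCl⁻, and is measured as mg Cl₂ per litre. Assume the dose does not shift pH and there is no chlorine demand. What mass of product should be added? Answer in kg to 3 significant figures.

(a) 6.24 kg; (b) 3.98 kg

(a) Volume: 122,000 US gal × 3.785 L/gal = 461,770 L.
(a) Chlorine deficit: 11.5 − 2.4 = 9.1 ppm = 9.1 mg/L as Cl₂.
(a) Cl₂ equivalent needed: 9.1 mg/L × 461,770 L = 4,202,000 mg = 4202 g.
(a) Product at 67.3% available chlorine: 4202 / 0.673 = 6244 g.

(b) [OCl⁻]/[HOCl] = 10^(pH − pKa) = 10^(8.05 − 7.59) = 2.884; fraction as HOCl = 1/(1 + 2.884) = 0.2575.
(b) Free chlorine required for 1.73 ppm HOCl: 1.73 / 0.2575 = 6.719 ppm.
(b) FC to add: 6.719 − 0 = 6.719 mg/L as Cl₂.
(b) Cl₂ equivalent: 6.719 mg/L × 371,000 L = 2493 g.
(b) Product at 62.7% available Cl: 2493 / 0.627 = 3976 g.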